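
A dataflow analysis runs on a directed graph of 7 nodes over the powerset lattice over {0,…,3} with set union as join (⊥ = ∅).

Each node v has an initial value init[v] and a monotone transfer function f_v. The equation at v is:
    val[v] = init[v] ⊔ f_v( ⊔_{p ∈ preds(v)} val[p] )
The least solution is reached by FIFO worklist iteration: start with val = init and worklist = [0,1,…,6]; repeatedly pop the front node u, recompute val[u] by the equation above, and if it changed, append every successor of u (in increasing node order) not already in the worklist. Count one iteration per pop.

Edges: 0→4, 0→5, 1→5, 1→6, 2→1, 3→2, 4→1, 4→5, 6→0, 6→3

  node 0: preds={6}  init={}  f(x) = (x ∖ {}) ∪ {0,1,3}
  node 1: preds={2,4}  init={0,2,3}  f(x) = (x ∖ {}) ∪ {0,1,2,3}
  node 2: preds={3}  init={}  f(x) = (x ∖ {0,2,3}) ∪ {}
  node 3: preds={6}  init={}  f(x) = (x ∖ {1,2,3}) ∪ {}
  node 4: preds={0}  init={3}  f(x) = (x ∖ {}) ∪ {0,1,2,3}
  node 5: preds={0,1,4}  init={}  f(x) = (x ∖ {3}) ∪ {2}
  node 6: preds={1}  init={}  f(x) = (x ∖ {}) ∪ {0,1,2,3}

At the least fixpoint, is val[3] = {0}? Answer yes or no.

yes

Trace (13 dequeues):
  [1] u=0 | in {} | out {0,1,3} | prev {} | push {}
  [2] u=1 | in {3} | out {0,1,2,3} | prev {0,2,3} | push {}
  [3] u=2 | in {} | out {} | ==
  [4] u=3 | in {} | out {} | ==
  [5] u=4 | in {0,1,3} | out {0,1,2,3} | prev {3} | push {1}
  [6] u=5 | in {0,1,2,3} | out {0,1,2} | prev {} | push {}
  [7] u=6 | in {0,1,2,3} | out {0,1,2,3} | prev {} | push {0,3}
  [8] u=1 | in {0,1,2,3} | out {0,1,2,3} | ==
  [9] u=0 | in {0,1,2,3} | out {0,1,2,3} | prev {0,1,3} | push {4,5}
  [10] u=3 | in {0,1,2,3} | out {0} | prev {} | push {2}
  [11] u=4 | in {0,1,2,3} | out {0,1,2,3} | ==
  [12] u=5 | in {0,1,2,3} | out {0,1,2} | ==
  [13] u=2 | in {0} | out {} | ==

Converged values:
  [0] {0,1,2,3}
  [1] {0,1,2,3}
  [2] {}
  [3] {0}
  [4] {0,1,2,3}
  [5] {0,1,2}
  [6] {0,1,2,3}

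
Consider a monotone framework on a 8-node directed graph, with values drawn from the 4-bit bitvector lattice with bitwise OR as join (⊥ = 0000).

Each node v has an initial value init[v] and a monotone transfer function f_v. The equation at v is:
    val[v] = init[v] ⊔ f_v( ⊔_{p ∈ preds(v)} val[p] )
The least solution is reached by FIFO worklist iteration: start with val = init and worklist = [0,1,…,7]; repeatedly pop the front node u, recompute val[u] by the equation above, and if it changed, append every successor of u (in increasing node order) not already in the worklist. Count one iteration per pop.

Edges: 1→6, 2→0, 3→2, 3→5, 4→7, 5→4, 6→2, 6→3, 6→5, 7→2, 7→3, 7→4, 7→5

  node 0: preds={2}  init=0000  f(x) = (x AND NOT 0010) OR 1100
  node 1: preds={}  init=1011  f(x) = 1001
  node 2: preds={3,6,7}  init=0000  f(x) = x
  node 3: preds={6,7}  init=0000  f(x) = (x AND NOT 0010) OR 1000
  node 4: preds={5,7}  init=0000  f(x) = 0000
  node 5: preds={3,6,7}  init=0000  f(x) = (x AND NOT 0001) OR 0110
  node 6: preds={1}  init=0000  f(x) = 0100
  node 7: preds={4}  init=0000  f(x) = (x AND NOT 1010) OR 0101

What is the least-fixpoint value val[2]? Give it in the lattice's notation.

1101

Iteration log — 14 steps:
  step 1. node 0  ⊔preds=0000  new=1100  old=0000  +wl: 
  step 2. node 1  ⊔preds=0000  new=1011  stable
  step 3. node 2  ⊔preds=0000  new=0000  stable
  step 4. node 3  ⊔preds=0000  new=1000  old=0000  +wl: 2
  step 5. node 4  ⊔preds=0000  new=0000  stable
  step 6. node 5  ⊔preds=1000  new=1110  old=0000  +wl: 4
  step 7. node 6  ⊔preds=1011  new=0100  old=0000  +wl: 3,5
  step 8. node 7  ⊔preds=0000  new=0101  old=0000  +wl: 
  step 9. node 2  ⊔preds=1101  new=1101  old=0000  +wl: 0
  step 10. node 4  ⊔preds=1111  new=0000  stable
  step 11. node 3  ⊔preds=0101  new=1101  old=1000  +wl: 2
  step 12. node 5  ⊔preds=1101  new=1110  stable
  step 13. node 0  ⊔preds=1101  new=1101  old=1100  +wl: 
  step 14. node 2  ⊔preds=1101  new=1101  stable

Least fixpoint reached:
  node 0: 1101
  node 1: 1011
  node 2: 1101
  node 3: 1101
  node 4: 0000
  node 5: 1110
  node 6: 0100
  node 7: 0101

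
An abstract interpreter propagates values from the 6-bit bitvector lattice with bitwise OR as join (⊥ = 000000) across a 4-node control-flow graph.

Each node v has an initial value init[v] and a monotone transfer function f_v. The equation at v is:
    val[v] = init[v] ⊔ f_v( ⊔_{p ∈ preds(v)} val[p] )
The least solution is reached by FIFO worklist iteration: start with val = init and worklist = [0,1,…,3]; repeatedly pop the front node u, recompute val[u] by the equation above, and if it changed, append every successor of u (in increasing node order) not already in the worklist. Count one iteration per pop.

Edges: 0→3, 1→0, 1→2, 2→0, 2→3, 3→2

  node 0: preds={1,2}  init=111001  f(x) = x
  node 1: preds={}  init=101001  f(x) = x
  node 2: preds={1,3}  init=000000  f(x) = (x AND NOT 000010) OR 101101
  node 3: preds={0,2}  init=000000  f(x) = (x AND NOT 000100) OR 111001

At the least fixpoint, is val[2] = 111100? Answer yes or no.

no

Trace (8 dequeues):
  [1] u=0 | in 101001 | out 111001 | ==
  [2] u=1 | in 000000 | out 101001 | ==
  [3] u=2 | in 101001 | out 101101 | prev 000000 | push {0}
  [4] u=3 | in 111101 | out 111001 | prev 000000 | push {2}
  [5] u=0 | in 101101 | out 111101 | prev 111001 | push {3}
  [6] u=2 | in 111001 | out 111101 | prev 101101 | push {0}
  [7] u=3 | in 111101 | out 111001 | ==
  [8] u=0 | in 111101 | out 111101 | ==

Converged values:
  [0] 111101
  [1] 101001
  [2] 111101
  [3] 111001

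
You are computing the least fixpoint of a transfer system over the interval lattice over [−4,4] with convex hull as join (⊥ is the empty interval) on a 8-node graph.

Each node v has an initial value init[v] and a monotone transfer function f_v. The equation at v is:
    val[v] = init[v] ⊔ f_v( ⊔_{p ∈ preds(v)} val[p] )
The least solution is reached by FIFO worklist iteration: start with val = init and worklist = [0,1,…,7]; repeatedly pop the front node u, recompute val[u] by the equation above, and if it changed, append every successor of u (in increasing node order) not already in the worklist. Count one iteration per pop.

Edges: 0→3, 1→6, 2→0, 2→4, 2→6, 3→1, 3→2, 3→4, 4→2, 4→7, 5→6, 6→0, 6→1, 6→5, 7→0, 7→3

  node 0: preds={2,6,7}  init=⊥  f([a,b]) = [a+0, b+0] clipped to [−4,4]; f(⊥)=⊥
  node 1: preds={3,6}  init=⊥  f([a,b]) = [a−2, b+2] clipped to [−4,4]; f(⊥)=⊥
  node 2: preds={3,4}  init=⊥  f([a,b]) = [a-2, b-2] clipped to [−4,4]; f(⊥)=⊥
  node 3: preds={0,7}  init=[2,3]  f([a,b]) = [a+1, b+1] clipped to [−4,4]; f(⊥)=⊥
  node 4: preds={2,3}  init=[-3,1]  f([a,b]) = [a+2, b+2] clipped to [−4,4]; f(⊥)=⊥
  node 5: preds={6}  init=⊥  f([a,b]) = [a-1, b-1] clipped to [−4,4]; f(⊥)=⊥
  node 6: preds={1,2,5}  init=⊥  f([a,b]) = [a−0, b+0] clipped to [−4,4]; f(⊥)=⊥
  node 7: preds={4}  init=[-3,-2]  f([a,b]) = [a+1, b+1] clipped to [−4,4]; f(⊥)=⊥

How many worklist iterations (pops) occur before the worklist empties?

Worklist (18 pops):
  #1 pop 0: in=[-3,-2] → [-3,-2] (was ⊥); enqueue []
  #2 pop 1: in=[2,3] → [0,4] (was ⊥); enqueue []
  #3 pop 2: in=[-3,3] → [-4,1] (was ⊥); enqueue [0]
  #4 pop 3: in=[-3,-2] → [-2,3] (was [2,3]); enqueue [1,2]
  #5 pop 4: in=[-4,3] → [-3,4] (was [-3,1]); enqueue []
  #6 pop 5: in=⊥ → ⊥ (no change)
  #7 pop 6: in=[-4,4] → [-4,4] (was ⊥); enqueue [5]
  #8 pop 7: in=[-3,4] → [-3,4] (was [-3,-2]); enqueue [3]
  #9 pop 0: in=[-4,4] → [-4,4] (was [-3,-2]); enqueue []
  #10 pop 1: in=[-4,4] → [-4,4] (was [0,4]); enqueue [6]
  #11 pop 2: in=[-3,4] → [-4,2] (was [-4,1]); enqueue [0,4]
  #12 pop 5: in=[-4,4] → [-4,3] (was ⊥); enqueue []
  #13 pop 3: in=[-4,4] → [-3,4] (was [-2,3]); enqueue [1,2]
  #14 pop 6: in=[-4,4] → [-4,4] (no change)
  #15 pop 0: in=[-4,4] → [-4,4] (no change)
  #16 pop 4: in=[-4,4] → [-3,4] (no change)
  #17 pop 1: in=[-4,4] → [-4,4] (no change)
  #18 pop 2: in=[-3,4] → [-4,2] (no change)

Fixpoint:
  val[0] = [-4,4]
  val[1] = [-4,4]
  val[2] = [-4,2]
  val[3] = [-3,4]
  val[4] = [-3,4]
  val[5] = [-4,3]
  val[6] = [-4,4]
  val[7] = [-3,4]

18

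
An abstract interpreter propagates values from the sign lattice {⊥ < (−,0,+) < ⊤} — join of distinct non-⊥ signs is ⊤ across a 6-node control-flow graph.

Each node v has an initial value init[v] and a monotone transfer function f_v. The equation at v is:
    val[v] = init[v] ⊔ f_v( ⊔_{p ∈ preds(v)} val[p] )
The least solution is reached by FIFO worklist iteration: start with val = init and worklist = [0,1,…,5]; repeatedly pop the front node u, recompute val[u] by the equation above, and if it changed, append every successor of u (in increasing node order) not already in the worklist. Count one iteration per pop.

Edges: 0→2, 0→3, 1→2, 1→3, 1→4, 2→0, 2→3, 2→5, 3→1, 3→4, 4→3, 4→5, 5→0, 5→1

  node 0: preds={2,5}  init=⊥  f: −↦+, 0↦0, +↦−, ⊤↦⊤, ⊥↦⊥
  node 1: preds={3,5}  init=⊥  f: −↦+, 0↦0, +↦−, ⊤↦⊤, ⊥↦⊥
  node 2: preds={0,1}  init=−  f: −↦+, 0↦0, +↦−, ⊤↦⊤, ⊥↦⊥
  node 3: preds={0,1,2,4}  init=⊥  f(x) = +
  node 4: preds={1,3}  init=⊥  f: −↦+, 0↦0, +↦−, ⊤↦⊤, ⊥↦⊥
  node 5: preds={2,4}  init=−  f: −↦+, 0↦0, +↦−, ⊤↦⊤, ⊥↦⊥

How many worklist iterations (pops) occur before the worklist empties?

Trace (14 dequeues):
  [1] u=0 | in − | out + | prev ⊥ | push {}
  [2] u=1 | in − | out + | prev ⊥ | push {}
  [3] u=2 | in + | out − | ==
  [4] u=3 | in ⊤ | out + | prev ⊥ | push {1}
  [5] u=4 | in + | out − | prev ⊥ | push {3}
  [6] u=5 | in − | out ⊤ | prev − | push {0}
  [7] u=1 | in ⊤ | out ⊤ | prev + | push {2,4}
  [8] u=3 | in ⊤ | out + | ==
  [9] u=0 | in ⊤ | out ⊤ | prev + | push {3}
  [10] u=2 | in ⊤ | out ⊤ | prev − | push {0,5}
  [11] u=4 | in ⊤ | out ⊤ | prev − | push {}
  [12] u=3 | in ⊤ | out + | ==
  [13] u=0 | in ⊤ | out ⊤ | ==
  [14] u=5 | in ⊤ | out ⊤ | ==

Converged values:
  [0] ⊤
  [1] ⊤
  [2] ⊤
  [3] +
  [4] ⊤
  [5] ⊤

14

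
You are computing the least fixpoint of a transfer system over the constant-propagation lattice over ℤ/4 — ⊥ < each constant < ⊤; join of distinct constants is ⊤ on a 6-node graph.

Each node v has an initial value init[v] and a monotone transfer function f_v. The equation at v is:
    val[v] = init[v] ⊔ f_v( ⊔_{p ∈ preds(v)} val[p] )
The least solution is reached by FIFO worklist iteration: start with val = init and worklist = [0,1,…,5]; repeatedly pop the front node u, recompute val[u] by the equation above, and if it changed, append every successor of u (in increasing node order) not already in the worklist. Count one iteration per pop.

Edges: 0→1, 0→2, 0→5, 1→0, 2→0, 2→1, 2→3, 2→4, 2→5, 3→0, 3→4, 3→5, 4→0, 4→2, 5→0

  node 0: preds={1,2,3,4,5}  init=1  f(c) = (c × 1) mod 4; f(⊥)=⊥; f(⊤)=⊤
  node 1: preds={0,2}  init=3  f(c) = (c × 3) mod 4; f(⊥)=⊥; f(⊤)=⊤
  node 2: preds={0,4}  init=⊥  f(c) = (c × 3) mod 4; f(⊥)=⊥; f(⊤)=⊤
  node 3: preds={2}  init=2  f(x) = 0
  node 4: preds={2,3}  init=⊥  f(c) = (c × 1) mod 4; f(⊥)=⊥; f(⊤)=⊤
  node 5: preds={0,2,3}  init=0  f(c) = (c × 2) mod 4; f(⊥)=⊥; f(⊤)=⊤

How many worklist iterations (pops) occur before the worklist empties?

9

Iteration log — 9 steps:
  step 1. node 0  ⊔preds=⊤  new=⊤  old=1  +wl: 
  step 2. node 1  ⊔preds=⊤  new=⊤  old=3  +wl: 0
  step 3. node 2  ⊔preds=⊤  new=⊤  old=⊥  +wl: 1
  step 4. node 3  ⊔preds=⊤  new=⊤  old=2  +wl: 
  step 5. node 4  ⊔preds=⊤  new=⊤  old=⊥  +wl: 2
  step 6. node 5  ⊔preds=⊤  new=⊤  old=0  +wl: 
  step 7. node 0  ⊔preds=⊤  new=⊤  stable
  step 8. node 1  ⊔preds=⊤  new=⊤  stable
  step 9. node 2  ⊔preds=⊤  new=⊤  stable

Least fixpoint reached:
  node 0: ⊤
  node 1: ⊤
  node 2: ⊤
  node 3: ⊤
  node 4: ⊤
  node 5: ⊤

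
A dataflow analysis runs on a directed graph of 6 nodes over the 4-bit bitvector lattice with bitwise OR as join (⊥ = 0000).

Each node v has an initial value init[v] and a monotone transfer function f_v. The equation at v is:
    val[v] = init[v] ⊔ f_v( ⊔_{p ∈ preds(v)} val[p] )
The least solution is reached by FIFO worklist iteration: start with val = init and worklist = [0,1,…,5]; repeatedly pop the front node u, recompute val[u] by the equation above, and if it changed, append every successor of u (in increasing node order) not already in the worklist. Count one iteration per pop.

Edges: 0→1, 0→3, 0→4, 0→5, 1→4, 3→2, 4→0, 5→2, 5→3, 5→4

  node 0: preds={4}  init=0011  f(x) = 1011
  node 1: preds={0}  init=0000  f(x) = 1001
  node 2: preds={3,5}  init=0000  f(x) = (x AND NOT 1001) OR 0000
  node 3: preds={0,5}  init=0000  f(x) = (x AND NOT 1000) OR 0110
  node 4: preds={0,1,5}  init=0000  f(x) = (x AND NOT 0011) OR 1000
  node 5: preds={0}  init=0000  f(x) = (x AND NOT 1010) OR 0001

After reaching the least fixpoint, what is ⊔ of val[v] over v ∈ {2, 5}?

Iteration log — 10 steps:
  step 1. node 0  ⊔preds=0000  new=1011  old=0011  +wl: 
  step 2. node 1  ⊔preds=1011  new=1001  old=0000  +wl: 
  step 3. node 2  ⊔preds=0000  new=0000  stable
  step 4. node 3  ⊔preds=1011  new=0111  old=0000  +wl: 2
  step 5. node 4  ⊔preds=1011  new=1000  old=0000  +wl: 0
  step 6. node 5  ⊔preds=1011  new=0001  old=0000  +wl: 3,4
  step 7. node 2  ⊔preds=0111  new=0110  old=0000  +wl: 
  step 8. node 0  ⊔preds=1000  new=1011  stable
  step 9. node 3  ⊔preds=1011  new=0111  stable
  step 10. node 4  ⊔preds=1011  new=1000  stable

Least fixpoint reached:
  node 0: 1011
  node 1: 1001
  node 2: 0110
  node 3: 0111
  node 4: 1000
  node 5: 0001

0111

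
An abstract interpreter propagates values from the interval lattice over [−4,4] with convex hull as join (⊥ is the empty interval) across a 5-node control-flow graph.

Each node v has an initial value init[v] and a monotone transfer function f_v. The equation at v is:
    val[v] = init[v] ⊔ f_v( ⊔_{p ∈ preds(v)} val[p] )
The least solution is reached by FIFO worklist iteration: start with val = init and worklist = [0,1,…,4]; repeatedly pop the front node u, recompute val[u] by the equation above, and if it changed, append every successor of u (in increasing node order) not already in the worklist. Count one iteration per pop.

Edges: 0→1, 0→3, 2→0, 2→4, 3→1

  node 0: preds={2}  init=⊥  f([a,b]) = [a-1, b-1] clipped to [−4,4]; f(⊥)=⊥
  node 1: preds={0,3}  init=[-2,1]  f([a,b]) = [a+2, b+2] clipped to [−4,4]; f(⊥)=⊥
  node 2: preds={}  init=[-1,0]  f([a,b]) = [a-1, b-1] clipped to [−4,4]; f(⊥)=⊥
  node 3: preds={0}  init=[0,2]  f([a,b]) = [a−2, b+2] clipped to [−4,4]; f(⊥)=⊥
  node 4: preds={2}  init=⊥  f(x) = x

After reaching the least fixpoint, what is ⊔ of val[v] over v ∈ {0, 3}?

[-4,2]

Worklist (6 pops):
  #1 pop 0: in=[-1,0] → [-2,-1] (was ⊥); enqueue []
  #2 pop 1: in=[-2,2] → [-2,4] (was [-2,1]); enqueue []
  #3 pop 2: in=⊥ → [-1,0] (no change)
  #4 pop 3: in=[-2,-1] → [-4,2] (was [0,2]); enqueue [1]
  #5 pop 4: in=[-1,0] → [-1,0] (was ⊥); enqueue []
  #6 pop 1: in=[-4,2] → [-2,4] (no change)

Fixpoint:
  val[0] = [-2,-1]
  val[1] = [-2,4]
  val[2] = [-1,0]
  val[3] = [-4,2]
  val[4] = [-1,0]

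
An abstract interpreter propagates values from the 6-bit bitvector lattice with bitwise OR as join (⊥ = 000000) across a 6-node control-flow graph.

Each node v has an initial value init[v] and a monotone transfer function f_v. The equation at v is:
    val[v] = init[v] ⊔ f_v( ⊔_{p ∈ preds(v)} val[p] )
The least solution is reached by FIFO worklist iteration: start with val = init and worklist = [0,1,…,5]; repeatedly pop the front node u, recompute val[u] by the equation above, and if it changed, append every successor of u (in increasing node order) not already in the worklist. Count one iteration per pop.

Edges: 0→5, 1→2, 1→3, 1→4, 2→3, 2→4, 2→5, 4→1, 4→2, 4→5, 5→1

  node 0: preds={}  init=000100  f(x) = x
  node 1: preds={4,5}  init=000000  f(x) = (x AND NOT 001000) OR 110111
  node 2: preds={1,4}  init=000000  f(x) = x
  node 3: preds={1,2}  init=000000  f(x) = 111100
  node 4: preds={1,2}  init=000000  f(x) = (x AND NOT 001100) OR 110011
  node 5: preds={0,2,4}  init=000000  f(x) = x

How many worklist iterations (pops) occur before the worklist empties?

8

Worklist (8 pops):
  #1 pop 0: in=000000 → 000100 (no change)
  #2 pop 1: in=000000 → 110111 (was 000000); enqueue []
  #3 pop 2: in=110111 → 110111 (was 000000); enqueue []
  #4 pop 3: in=110111 → 111100 (was 000000); enqueue []
  #5 pop 4: in=110111 → 110011 (was 000000); enqueue [1,2]
  #6 pop 5: in=110111 → 110111 (was 000000); enqueue []
  #7 pop 1: in=110111 → 110111 (no change)
  #8 pop 2: in=110111 → 110111 (no change)

Fixpoint:
  val[0] = 000100
  val[1] = 110111
  val[2] = 110111
  val[3] = 111100
  val[4] = 110011
  val[5] = 110111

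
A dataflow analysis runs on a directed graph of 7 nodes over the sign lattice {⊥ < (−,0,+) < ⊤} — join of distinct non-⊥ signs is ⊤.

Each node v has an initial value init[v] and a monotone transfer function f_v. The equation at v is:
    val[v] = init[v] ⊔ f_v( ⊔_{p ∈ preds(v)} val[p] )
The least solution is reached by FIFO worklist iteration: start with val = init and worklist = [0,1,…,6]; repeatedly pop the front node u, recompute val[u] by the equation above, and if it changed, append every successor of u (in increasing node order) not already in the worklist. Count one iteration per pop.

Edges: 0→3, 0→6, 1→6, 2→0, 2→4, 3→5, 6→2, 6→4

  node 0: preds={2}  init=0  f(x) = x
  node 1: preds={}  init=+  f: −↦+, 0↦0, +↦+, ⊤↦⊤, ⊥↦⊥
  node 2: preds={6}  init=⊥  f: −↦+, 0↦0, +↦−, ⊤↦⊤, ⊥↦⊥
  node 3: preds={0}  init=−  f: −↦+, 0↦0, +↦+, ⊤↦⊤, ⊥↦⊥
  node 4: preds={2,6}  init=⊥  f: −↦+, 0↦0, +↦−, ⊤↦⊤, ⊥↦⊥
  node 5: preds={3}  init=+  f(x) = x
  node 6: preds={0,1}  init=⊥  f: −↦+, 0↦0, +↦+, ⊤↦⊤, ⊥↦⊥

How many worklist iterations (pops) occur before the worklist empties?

12

Iteration log — 12 steps:
  step 1. node 0  ⊔preds=⊥  new=0  stable
  step 2. node 1  ⊔preds=⊥  new=+  stable
  step 3. node 2  ⊔preds=⊥  new=⊥  stable
  step 4. node 3  ⊔preds=0  new=⊤  old=−  +wl: 
  step 5. node 4  ⊔preds=⊥  new=⊥  stable
  step 6. node 5  ⊔preds=⊤  new=⊤  old=+  +wl: 
  step 7. node 6  ⊔preds=⊤  new=⊤  old=⊥  +wl: 2,4
  step 8. node 2  ⊔preds=⊤  new=⊤  old=⊥  +wl: 0
  step 9. node 4  ⊔preds=⊤  new=⊤  old=⊥  +wl: 
  step 10. node 0  ⊔preds=⊤  new=⊤  old=0  +wl: 3,6
  step 11. node 3  ⊔preds=⊤  new=⊤  stable
  step 12. node 6  ⊔preds=⊤  new=⊤  stable

Least fixpoint reached:
  node 0: ⊤
  node 1: +
  node 2: ⊤
  node 3: ⊤
  node 4: ⊤
  node 5: ⊤
  node 6: ⊤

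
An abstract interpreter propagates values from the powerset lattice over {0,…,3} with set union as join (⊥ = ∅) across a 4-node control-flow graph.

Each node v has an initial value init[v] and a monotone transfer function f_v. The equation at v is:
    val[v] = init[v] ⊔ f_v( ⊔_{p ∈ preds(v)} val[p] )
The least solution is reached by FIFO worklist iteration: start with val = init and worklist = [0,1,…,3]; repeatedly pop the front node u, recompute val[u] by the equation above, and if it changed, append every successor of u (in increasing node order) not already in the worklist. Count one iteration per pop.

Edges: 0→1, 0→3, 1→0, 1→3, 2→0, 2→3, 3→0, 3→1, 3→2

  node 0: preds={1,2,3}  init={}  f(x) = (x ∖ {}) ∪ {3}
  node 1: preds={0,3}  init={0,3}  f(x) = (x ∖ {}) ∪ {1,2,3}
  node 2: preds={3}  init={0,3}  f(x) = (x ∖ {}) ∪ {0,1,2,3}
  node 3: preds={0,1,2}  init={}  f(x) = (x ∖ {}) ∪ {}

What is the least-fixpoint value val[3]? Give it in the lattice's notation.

{0,1,2,3}

Iteration log — 8 steps:
  step 1. node 0  ⊔preds={0,3}  new={0,3}  old={}  +wl: 
  step 2. node 1  ⊔preds={0,3}  new={0,1,2,3}  old={0,3}  +wl: 0
  step 3. node 2  ⊔preds={}  new={0,1,2,3}  old={0,3}  +wl: 
  step 4. node 3  ⊔preds={0,1,2,3}  new={0,1,2,3}  old={}  +wl: 1,2
  step 5. node 0  ⊔preds={0,1,2,3}  new={0,1,2,3}  old={0,3}  +wl: 3
  step 6. node 1  ⊔preds={0,1,2,3}  new={0,1,2,3}  stable
  step 7. node 2  ⊔preds={0,1,2,3}  new={0,1,2,3}  stable
  step 8. node 3  ⊔preds={0,1,2,3}  new={0,1,2,3}  stable

Least fixpoint reached:
  node 0: {0,1,2,3}
  node 1: {0,1,2,3}
  node 2: {0,1,2,3}
  node 3: {0,1,2,3}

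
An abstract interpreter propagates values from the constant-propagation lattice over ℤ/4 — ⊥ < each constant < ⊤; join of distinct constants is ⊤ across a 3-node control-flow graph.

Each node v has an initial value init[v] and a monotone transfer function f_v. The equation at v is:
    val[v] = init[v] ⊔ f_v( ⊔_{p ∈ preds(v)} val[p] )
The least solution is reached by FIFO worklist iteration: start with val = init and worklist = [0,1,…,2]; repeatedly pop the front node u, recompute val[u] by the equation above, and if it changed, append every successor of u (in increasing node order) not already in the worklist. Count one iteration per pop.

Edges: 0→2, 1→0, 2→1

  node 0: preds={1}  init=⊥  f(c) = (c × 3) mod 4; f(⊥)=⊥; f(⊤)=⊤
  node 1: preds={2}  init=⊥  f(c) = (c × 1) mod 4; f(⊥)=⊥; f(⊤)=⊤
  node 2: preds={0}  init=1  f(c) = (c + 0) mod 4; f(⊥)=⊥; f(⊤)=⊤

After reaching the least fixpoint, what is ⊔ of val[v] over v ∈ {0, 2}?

Trace (8 dequeues):
  [1] u=0 | in ⊥ | out ⊥ | ==
  [2] u=1 | in 1 | out 1 | prev ⊥ | push {0}
  [3] u=2 | in ⊥ | out 1 | ==
  [4] u=0 | in 1 | out 3 | prev ⊥ | push {2}
  [5] u=2 | in 3 | out ⊤ | prev 1 | push {1}
  [6] u=1 | in ⊤ | out ⊤ | prev 1 | push {0}
  [7] u=0 | in ⊤ | out ⊤ | prev 3 | push {2}
  [8] u=2 | in ⊤ | out ⊤ | ==

Converged values:
  [0] ⊤
  [1] ⊤
  [2] ⊤

⊤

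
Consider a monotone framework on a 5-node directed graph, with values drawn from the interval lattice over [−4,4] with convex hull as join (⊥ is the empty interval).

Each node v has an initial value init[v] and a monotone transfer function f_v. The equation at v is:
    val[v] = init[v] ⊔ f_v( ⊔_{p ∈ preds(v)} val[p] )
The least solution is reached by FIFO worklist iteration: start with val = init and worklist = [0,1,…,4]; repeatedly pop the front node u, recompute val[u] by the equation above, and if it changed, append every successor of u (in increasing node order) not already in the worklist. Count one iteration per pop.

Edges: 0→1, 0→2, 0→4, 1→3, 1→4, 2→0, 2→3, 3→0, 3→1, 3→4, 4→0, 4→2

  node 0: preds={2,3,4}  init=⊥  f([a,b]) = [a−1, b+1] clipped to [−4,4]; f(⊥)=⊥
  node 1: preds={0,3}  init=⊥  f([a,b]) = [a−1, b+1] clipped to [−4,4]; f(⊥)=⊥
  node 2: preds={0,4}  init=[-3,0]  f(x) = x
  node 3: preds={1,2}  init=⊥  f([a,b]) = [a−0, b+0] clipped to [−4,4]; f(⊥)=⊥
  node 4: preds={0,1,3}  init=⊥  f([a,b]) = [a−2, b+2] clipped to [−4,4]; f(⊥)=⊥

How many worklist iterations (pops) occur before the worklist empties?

Iteration log — 13 steps:
  step 1. node 0  ⊔preds=[-3,0]  new=[-4,1]  old=⊥  +wl: 
  step 2. node 1  ⊔preds=[-4,1]  new=[-4,2]  old=⊥  +wl: 
  step 3. node 2  ⊔preds=[-4,1]  new=[-4,1]  old=[-3,0]  +wl: 0
  step 4. node 3  ⊔preds=[-4,2]  new=[-4,2]  old=⊥  +wl: 1
  step 5. node 4  ⊔preds=[-4,2]  new=[-4,4]  old=⊥  +wl: 2
  step 6. node 0  ⊔preds=[-4,4]  new=[-4,4]  old=[-4,1]  +wl: 4
  step 7. node 1  ⊔preds=[-4,4]  new=[-4,4]  old=[-4,2]  +wl: 3
  step 8. node 2  ⊔preds=[-4,4]  new=[-4,4]  old=[-4,1]  +wl: 0
  step 9. node 4  ⊔preds=[-4,4]  new=[-4,4]  stable
  step 10. node 3  ⊔preds=[-4,4]  new=[-4,4]  old=[-4,2]  +wl: 1,4
  step 11. node 0  ⊔preds=[-4,4]  new=[-4,4]  stable
  step 12. node 1  ⊔preds=[-4,4]  new=[-4,4]  stable
  step 13. node 4  ⊔preds=[-4,4]  new=[-4,4]  stable

Least fixpoint reached:
  node 0: [-4,4]
  node 1: [-4,4]
  node 2: [-4,4]
  node 3: [-4,4]
  node 4: [-4,4]

13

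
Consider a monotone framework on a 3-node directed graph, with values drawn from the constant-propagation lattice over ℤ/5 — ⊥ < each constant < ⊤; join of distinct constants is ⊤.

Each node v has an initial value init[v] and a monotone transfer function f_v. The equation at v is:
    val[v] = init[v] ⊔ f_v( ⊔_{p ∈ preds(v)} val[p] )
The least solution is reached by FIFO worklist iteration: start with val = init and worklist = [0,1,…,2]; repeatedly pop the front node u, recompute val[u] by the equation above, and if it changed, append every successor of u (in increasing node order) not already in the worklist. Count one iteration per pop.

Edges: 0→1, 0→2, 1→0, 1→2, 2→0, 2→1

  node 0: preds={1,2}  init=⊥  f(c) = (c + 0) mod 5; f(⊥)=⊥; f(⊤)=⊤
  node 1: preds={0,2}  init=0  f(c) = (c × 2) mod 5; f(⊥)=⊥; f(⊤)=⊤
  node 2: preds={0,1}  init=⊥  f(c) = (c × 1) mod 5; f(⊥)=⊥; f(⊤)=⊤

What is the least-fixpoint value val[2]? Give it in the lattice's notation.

Iteration log — 5 steps:
  step 1. node 0  ⊔preds=0  new=0  old=⊥  +wl: 
  step 2. node 1  ⊔preds=0  new=0  stable
  step 3. node 2  ⊔preds=0  new=0  old=⊥  +wl: 0,1
  step 4. node 0  ⊔preds=0  new=0  stable
  step 5. node 1  ⊔preds=0  new=0  stable

Least fixpoint reached:
  node 0: 0
  node 1: 0
  node 2: 0

0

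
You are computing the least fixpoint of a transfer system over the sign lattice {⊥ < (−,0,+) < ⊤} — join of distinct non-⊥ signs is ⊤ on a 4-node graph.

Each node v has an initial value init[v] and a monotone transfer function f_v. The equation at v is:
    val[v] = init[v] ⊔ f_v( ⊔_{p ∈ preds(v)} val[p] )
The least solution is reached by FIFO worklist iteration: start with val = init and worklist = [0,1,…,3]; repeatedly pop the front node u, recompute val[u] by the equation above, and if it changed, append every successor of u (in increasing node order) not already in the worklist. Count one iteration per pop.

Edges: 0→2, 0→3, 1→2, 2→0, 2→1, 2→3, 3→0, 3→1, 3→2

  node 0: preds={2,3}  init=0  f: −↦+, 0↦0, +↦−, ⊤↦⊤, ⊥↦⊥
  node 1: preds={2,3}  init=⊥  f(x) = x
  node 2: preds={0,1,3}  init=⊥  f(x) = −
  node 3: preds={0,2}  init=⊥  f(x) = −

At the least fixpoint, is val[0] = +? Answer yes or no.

Worklist (8 pops):
  #1 pop 0: in=⊥ → 0 (no change)
  #2 pop 1: in=⊥ → ⊥ (no change)
  #3 pop 2: in=0 → − (was ⊥); enqueue [0,1]
  #4 pop 3: in=⊤ → − (was ⊥); enqueue [2]
  #5 pop 0: in=− → ⊤ (was 0); enqueue [3]
  #6 pop 1: in=− → − (was ⊥); enqueue []
  #7 pop 2: in=⊤ → − (no change)
  #8 pop 3: in=⊤ → − (no change)

Fixpoint:
  val[0] = ⊤
  val[1] = −
  val[2] = −
  val[3] = −

no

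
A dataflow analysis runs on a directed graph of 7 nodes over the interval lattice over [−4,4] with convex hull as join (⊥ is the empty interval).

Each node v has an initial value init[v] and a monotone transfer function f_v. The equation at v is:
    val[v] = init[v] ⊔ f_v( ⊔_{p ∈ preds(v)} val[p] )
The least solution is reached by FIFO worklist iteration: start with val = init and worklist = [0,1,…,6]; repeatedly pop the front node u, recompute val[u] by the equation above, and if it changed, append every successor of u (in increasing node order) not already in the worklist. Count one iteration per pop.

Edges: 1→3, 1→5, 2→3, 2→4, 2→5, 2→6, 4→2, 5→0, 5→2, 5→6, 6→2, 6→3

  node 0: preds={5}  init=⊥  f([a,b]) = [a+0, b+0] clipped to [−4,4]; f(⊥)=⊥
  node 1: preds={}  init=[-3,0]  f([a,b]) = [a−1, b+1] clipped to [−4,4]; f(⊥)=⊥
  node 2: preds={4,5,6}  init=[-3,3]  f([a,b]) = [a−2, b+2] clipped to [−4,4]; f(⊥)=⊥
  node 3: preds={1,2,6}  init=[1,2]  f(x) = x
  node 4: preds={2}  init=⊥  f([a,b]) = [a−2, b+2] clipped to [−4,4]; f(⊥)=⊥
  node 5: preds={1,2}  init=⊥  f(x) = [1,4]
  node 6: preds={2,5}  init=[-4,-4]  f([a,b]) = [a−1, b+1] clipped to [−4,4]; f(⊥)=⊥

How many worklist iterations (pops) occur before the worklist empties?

Trace (13 dequeues):
  [1] u=0 | in ⊥ | out ⊥ | ==
  [2] u=1 | in ⊥ | out [-3,0] | ==
  [3] u=2 | in [-4,-4] | out [-4,3] | prev [-3,3] | push {}
  [4] u=3 | in [-4,3] | out [-4,3] | prev [1,2] | push {}
  [5] u=4 | in [-4,3] | out [-4,4] | prev ⊥ | push {2}
  [6] u=5 | in [-4,3] | out [1,4] | prev ⊥ | push {0}
  [7] u=6 | in [-4,4] | out [-4,4] | prev [-4,-4] | push {3}
  [8] u=2 | in [-4,4] | out [-4,4] | prev [-4,3] | push {4,5,6}
  [9] u=0 | in [1,4] | out [1,4] | prev ⊥ | push {}
  [10] u=3 | in [-4,4] | out [-4,4] | prev [-4,3] | push {}
  [11] u=4 | in [-4,4] | out [-4,4] | ==
  [12] u=5 | in [-4,4] | out [1,4] | ==
  [13] u=6 | in [-4,4] | out [-4,4] | ==

Converged values:
  [0] [1,4]
  [1] [-3,0]
  [2] [-4,4]
  [3] [-4,4]
  [4] [-4,4]
  [5] [1,4]
  [6] [-4,4]

13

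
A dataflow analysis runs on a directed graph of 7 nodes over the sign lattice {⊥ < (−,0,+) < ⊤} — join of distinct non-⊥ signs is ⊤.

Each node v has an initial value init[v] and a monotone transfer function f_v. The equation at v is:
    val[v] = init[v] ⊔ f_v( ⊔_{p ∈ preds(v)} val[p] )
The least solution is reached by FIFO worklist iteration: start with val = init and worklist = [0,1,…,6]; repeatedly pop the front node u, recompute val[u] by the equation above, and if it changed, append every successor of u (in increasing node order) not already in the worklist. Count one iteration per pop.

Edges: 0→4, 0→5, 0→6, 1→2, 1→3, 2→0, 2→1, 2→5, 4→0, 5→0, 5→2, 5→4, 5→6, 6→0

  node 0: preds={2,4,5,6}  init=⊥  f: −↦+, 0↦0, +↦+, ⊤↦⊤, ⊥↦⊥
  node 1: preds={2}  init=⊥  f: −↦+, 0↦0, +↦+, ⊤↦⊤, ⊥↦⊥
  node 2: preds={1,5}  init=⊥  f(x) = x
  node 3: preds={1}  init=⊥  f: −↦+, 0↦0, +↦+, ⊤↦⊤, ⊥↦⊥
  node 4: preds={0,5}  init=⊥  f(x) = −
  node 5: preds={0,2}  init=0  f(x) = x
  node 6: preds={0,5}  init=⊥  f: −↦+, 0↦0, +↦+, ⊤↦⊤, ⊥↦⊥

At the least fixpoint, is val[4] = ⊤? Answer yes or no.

Iteration log — 20 steps:
  step 1. node 0  ⊔preds=0  new=0  old=⊥  +wl: 
  step 2. node 1  ⊔preds=⊥  new=⊥  stable
  step 3. node 2  ⊔preds=0  new=0  old=⊥  +wl: 0,1
  step 4. node 3  ⊔preds=⊥  new=⊥  stable
  step 5. node 4  ⊔preds=0  new=−  old=⊥  +wl: 
  step 6. node 5  ⊔preds=0  new=0  stable
  step 7. node 6  ⊔preds=0  new=0  old=⊥  +wl: 
  step 8. node 0  ⊔preds=⊤  new=⊤  old=0  +wl: 4,5,6
  step 9. node 1  ⊔preds=0  new=0  old=⊥  +wl: 2,3
  step 10. node 4  ⊔preds=⊤  new=−  stable
  step 11. node 5  ⊔preds=⊤  new=⊤  old=0  +wl: 0,4
  step 12. node 6  ⊔preds=⊤  new=⊤  old=0  +wl: 
  step 13. node 2  ⊔preds=⊤  new=⊤  old=0  +wl: 1,5
  step 14. node 3  ⊔preds=0  new=0  old=⊥  +wl: 
  step 15. node 0  ⊔preds=⊤  new=⊤  stable
  step 16. node 4  ⊔preds=⊤  new=−  stable
  step 17. node 1  ⊔preds=⊤  new=⊤  old=0  +wl: 2,3
  step 18. node 5  ⊔preds=⊤  new=⊤  stable
  step 19. node 2  ⊔preds=⊤  new=⊤  stable
  step 20. node 3  ⊔preds=⊤  new=⊤  old=0  +wl: 

Least fixpoint reached:
  node 0: ⊤
  node 1: ⊤
  node 2: ⊤
  node 3: ⊤
  node 4: −
  node 5: ⊤
  node 6: ⊤

no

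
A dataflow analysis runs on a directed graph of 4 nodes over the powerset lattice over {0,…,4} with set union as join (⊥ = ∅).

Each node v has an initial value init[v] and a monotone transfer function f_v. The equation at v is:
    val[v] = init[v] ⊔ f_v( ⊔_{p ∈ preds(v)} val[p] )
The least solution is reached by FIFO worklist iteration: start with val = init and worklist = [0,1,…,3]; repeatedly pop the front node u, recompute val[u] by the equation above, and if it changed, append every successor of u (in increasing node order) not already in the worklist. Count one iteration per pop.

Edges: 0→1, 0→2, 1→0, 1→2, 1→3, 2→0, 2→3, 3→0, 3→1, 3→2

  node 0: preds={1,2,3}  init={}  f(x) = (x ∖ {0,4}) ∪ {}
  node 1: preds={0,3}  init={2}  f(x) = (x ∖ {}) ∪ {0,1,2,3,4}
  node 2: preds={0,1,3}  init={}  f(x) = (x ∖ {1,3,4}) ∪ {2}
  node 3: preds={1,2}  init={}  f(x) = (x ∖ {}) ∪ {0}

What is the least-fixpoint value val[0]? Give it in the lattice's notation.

{1,2,3}

Trace (7 dequeues):
  [1] u=0 | in {2} | out {2} | prev {} | push {}
  [2] u=1 | in {2} | out {0,1,2,3,4} | prev {2} | push {0}
  [3] u=2 | in {0,1,2,3,4} | out {0,2} | prev {} | push {}
  [4] u=3 | in {0,1,2,3,4} | out {0,1,2,3,4} | prev {} | push {1,2}
  [5] u=0 | in {0,1,2,3,4} | out {1,2,3} | prev {2} | push {}
  [6] u=1 | in {0,1,2,3,4} | out {0,1,2,3,4} | ==
  [7] u=2 | in {0,1,2,3,4} | out {0,2} | ==

Converged values:
  [0] {1,2,3}
  [1] {0,1,2,3,4}
  [2] {0,2}
  [3] {0,1,2,3,4}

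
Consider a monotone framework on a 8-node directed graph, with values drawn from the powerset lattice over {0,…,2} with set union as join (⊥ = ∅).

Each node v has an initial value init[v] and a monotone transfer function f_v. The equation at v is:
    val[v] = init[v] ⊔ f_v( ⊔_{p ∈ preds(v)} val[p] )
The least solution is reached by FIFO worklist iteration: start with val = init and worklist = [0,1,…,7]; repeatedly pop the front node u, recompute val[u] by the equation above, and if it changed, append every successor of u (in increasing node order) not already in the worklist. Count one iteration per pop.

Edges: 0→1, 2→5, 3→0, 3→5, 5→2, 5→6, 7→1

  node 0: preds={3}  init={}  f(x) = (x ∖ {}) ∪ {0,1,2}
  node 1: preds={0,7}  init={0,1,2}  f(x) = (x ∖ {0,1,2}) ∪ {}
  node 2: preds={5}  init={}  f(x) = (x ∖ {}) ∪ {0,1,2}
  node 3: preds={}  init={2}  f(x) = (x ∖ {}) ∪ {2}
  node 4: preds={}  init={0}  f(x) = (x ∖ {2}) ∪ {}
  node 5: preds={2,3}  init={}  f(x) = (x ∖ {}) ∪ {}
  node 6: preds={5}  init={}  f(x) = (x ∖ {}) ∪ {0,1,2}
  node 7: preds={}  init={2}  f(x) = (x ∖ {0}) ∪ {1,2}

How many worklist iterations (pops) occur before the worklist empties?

10

Trace (10 dequeues):
  [1] u=0 | in {2} | out {0,1,2} | prev {} | push {}
  [2] u=1 | in {0,1,2} | out {0,1,2} | ==
  [3] u=2 | in {} | out {0,1,2} | prev {} | push {}
  [4] u=3 | in {} | out {2} | ==
  [5] u=4 | in {} | out {0} | ==
  [6] u=5 | in {0,1,2} | out {0,1,2} | prev {} | push {2}
  [7] u=6 | in {0,1,2} | out {0,1,2} | prev {} | push {}
  [8] u=7 | in {} | out {1,2} | prev {2} | push {1}
  [9] u=2 | in {0,1,2} | out {0,1,2} | ==
  [10] u=1 | in {0,1,2} | out {0,1,2} | ==

Converged values:
  [0] {0,1,2}
  [1] {0,1,2}
  [2] {0,1,2}
  [3] {2}
  [4] {0}
  [5] {0,1,2}
  [6] {0,1,2}
  [7] {1,2}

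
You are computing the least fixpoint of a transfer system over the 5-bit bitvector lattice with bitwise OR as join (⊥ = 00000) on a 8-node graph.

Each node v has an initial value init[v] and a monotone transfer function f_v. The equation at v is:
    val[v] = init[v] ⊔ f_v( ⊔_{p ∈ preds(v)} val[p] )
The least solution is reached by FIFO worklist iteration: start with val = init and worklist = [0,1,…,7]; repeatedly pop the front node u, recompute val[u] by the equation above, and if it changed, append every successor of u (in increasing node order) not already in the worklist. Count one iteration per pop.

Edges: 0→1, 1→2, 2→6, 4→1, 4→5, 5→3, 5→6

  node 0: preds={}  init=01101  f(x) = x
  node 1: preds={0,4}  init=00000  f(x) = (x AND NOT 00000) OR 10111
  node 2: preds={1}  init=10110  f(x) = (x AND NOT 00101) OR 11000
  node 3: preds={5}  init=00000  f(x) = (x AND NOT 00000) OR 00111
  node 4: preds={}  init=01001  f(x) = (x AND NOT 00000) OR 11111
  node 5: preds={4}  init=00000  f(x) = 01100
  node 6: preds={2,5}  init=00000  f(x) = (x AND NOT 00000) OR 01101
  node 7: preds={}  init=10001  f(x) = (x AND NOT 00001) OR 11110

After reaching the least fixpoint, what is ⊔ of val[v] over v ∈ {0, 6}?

Trace (10 dequeues):
  [1] u=0 | in 00000 | out 01101 | ==
  [2] u=1 | in 01101 | out 11111 | prev 00000 | push {}
  [3] u=2 | in 11111 | out 11110 | prev 10110 | push {}
  [4] u=3 | in 00000 | out 00111 | prev 00000 | push {}
  [5] u=4 | in 00000 | out 11111 | prev 01001 | push {1}
  [6] u=5 | in 11111 | out 01100 | prev 00000 | push {3}
  [7] u=6 | in 11110 | out 11111 | prev 00000 | push {}
  [8] u=7 | in 00000 | out 11111 | prev 10001 | push {}
  [9] u=1 | in 11111 | out 11111 | ==
  [10] u=3 | in 01100 | out 01111 | prev 00111 | push {}

Converged values:
  [0] 01101
  [1] 11111
  [2] 11110
  [3] 01111
  [4] 11111
  [5] 01100
  [6] 11111
  [7] 11111

11111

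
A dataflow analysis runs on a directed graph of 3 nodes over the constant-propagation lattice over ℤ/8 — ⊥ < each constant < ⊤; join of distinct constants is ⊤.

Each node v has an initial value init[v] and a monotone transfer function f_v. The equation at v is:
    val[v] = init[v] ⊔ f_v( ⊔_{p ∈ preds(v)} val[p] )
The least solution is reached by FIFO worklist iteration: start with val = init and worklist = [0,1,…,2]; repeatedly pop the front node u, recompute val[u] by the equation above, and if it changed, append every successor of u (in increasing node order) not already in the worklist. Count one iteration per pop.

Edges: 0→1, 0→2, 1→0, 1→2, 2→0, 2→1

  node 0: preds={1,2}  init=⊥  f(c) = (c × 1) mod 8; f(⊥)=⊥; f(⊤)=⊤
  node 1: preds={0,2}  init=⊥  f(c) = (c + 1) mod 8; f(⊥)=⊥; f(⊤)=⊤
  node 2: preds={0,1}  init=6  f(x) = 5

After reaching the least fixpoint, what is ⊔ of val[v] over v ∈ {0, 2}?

⊤

Worklist (7 pops):
  #1 pop 0: in=6 → 6 (was ⊥); enqueue []
  #2 pop 1: in=6 → 7 (was ⊥); enqueue [0]
  #3 pop 2: in=⊤ → ⊤ (was 6); enqueue [1]
  #4 pop 0: in=⊤ → ⊤ (was 6); enqueue [2]
  #5 pop 1: in=⊤ → ⊤ (was 7); enqueue [0]
  #6 pop 2: in=⊤ → ⊤ (no change)
  #7 pop 0: in=⊤ → ⊤ (no change)

Fixpoint:
  val[0] = ⊤
  val[1] = ⊤
  val[2] = ⊤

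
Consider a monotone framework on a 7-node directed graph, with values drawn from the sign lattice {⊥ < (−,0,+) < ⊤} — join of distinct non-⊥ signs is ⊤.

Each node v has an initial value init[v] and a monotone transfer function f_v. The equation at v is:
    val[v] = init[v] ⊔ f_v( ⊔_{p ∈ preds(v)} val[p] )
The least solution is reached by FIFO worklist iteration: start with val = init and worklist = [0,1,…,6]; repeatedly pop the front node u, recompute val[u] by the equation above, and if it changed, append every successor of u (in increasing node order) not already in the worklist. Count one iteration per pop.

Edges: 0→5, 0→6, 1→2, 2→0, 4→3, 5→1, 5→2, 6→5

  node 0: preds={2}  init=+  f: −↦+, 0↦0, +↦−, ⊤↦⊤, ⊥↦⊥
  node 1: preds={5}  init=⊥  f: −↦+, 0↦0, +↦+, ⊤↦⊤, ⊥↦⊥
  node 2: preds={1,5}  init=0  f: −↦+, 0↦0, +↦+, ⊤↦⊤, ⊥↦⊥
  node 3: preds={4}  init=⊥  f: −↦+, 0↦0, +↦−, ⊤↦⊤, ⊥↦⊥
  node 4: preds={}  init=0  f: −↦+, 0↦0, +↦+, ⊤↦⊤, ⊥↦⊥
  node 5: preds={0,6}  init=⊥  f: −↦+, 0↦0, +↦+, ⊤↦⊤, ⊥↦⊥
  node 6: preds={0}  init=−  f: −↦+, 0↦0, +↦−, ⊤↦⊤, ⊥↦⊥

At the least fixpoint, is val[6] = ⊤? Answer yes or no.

Iteration log — 11 steps:
  step 1. node 0  ⊔preds=0  new=⊤  old=+  +wl: 
  step 2. node 1  ⊔preds=⊥  new=⊥  stable
  step 3. node 2  ⊔preds=⊥  new=0  stable
  step 4. node 3  ⊔preds=0  new=0  old=⊥  +wl: 
  step 5. node 4  ⊔preds=⊥  new=0  stable
  step 6. node 5  ⊔preds=⊤  new=⊤  old=⊥  +wl: 1,2
  step 7. node 6  ⊔preds=⊤  new=⊤  old=−  +wl: 5
  step 8. node 1  ⊔preds=⊤  new=⊤  old=⊥  +wl: 
  step 9. node 2  ⊔preds=⊤  new=⊤  old=0  +wl: 0
  step 10. node 5  ⊔preds=⊤  new=⊤  stable
  step 11. node 0  ⊔preds=⊤  new=⊤  stable

Least fixpoint reached:
  node 0: ⊤
  node 1: ⊤
  node 2: ⊤
  node 3: 0
  node 4: 0
  node 5: ⊤
  node 6: ⊤

yes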